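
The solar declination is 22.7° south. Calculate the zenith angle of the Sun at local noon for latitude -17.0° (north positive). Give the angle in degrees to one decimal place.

At local solar noon the hour angle is zero, so the zenith angle is |φ − δ| = |-17.0° − (-22.7°)| = 5.7°.

5.7°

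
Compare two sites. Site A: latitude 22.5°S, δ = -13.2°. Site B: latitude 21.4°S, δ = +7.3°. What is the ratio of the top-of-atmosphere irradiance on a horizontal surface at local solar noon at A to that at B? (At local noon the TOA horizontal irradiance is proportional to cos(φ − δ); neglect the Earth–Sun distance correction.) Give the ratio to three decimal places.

A: cos θ_z = cos(-22.5° − (-13.2°)) = 0.9869.
B: cos θ_z = cos(-21.4° − (7.3°)) = 0.8771.
Ratio A/B = 0.9869 / 0.8771 = 1.1252.

1.125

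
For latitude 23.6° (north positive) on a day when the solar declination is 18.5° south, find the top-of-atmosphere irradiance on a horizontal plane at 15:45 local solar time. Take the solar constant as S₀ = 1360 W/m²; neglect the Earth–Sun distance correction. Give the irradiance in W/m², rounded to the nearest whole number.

484 W/m²

Hour angle H = 15° × (15.75 − 12) = 56.25°.
cos θ_z = sin(23.6°) sin(-18.5°) + cos(23.6°) cos(-18.5°) cos(56.25°) = -0.1270 + 0.4828 = 0.3558.
Top-of-atmosphere irradiance = S₀ cos θ_z = 1360 × 0.3558 = 483.89 W/m².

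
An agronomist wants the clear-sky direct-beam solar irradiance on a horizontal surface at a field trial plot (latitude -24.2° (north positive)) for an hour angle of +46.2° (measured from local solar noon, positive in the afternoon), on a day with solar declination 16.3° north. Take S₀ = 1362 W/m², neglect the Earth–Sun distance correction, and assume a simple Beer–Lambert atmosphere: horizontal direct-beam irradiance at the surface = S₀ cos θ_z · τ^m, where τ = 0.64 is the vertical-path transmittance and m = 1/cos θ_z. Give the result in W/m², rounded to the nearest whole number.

269 W/m²

cos θ_z = sin(-24.2°) sin(16.3°) + cos(-24.2°) cos(16.3°) cos(46.20°) = -0.1151 + 0.6059 = 0.4908.
Air mass m = 1/cos θ_z = 1/0.4908 = 2.037; τ^m = 0.64^2.037 = 0.4029.
Surface direct beam = 1362 × 0.4908 × 0.4029 = 269.33 W/m².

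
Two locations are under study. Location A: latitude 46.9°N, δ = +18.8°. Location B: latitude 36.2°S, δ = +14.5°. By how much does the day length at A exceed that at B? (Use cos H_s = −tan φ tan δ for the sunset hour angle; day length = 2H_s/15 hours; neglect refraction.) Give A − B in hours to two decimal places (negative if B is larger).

+4.30 h

A: H_s = arccos(−tan 46.9° · tan 18.8°) = 111.33°, so 2H_s/15 = 14.8440 h.
B: H_s = arccos(−tan -36.2° · tan 14.5°) = 79.09°, so 2H_s/15 = 10.5453 h.
A − B = 14.8440 − 10.5453 = 4.2987 h.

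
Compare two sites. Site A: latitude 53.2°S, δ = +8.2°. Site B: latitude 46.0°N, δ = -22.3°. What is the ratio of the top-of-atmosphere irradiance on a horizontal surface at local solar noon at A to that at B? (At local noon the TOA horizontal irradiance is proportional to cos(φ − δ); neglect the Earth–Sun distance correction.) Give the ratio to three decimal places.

A: cos θ_z = cos(-53.2° − (8.2°)) = 0.4787.
B: cos θ_z = cos(46.0° − (-22.3°)) = 0.3697.
Ratio A/B = 0.4787 / 0.3697 = 1.2948.

1.295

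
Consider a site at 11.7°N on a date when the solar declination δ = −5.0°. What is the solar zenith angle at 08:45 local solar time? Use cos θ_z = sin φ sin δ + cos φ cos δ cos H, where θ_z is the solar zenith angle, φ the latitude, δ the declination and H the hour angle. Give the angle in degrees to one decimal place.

51.3°

Hour angle H = 15° × (8.75 − 12) = -48.75°.
cos θ_z = sin φ sin δ + cos φ cos δ cos H = (0.2028)(-0.0872) + (0.9792)(0.9962)(0.6593) = 0.6254.
θ_z = arccos(0.6254) = 51.29°.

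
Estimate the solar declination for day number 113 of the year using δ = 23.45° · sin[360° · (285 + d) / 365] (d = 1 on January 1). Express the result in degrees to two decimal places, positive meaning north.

360 × (285 + 113) / 365 = 392.548°; sin(392.548°) = 0.5380.
δ = 23.45 × 0.5380 = 12.616° ≈ +12.62°.

+12.62°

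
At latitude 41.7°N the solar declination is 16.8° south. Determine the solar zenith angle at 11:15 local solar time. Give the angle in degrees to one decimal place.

Hour angle H = 15° × (11.25 − 12) = -11.25°.
With φ = 41.7°, δ = -16.8°, H = -11.25°: sin φ sin δ = -0.1923, cos φ cos δ cos H = 0.7010, so cos θ_z = 0.5087.
θ_z = arccos(0.5087) = 59.42°.

59.4°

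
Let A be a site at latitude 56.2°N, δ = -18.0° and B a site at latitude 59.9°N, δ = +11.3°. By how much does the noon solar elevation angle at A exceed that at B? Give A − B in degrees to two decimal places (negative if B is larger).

A: 90° − |56.2 − (-18.0)| = 15.80°.
B: 90° − |59.9 − (11.3)| = 41.40°.
A − B = 15.80 − 41.40 = -25.60°.

-25.60°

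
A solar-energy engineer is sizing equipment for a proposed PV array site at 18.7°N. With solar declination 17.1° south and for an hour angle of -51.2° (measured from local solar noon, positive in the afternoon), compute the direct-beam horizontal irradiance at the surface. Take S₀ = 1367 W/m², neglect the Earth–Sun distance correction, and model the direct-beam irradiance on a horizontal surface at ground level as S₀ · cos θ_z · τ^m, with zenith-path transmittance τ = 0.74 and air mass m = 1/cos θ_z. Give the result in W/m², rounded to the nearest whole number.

342 W/m²

cos θ_z = sin(18.7°) sin(-17.1°) + cos(18.7°) cos(-17.1°) cos(-51.20°) = -0.0943 + 0.5673 = 0.4730.
Air mass m = 1/cos θ_z = 1/0.4730 = 2.114; τ^m = 0.74^2.114 = 0.5291.
Surface direct beam = 1367 × 0.4730 × 0.5291 = 342.11 W/m².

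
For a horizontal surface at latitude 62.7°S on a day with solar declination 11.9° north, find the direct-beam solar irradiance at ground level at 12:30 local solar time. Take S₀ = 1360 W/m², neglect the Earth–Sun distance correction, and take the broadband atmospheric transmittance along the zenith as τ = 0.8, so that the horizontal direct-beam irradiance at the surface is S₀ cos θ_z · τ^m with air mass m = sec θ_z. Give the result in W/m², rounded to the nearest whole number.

Hour angle H = 15° × (12.5 − 12) = 7.50°.
With φ = -62.7°, δ = 11.9°, H = 7.50°: sin φ sin δ = -0.1832, cos φ cos δ cos H = 0.4450, so cos θ_z = 0.2618.
Air mass m = 1/cos θ_z = 1/0.2618 = 3.820; τ^m = 0.8^3.820 = 0.4264.
Surface direct beam = 1360 × 0.2618 × 0.4264 = 151.82 W/m².

152 W/m²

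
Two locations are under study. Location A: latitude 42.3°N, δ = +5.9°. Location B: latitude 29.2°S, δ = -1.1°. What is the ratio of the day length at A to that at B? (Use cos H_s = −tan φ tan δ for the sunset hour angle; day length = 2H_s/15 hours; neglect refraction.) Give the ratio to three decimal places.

1.053

A: H_s = arccos(−tan 42.3° · tan 5.9°) = 95.40°, so 2H_s/15 = 12.7200 h.
B: H_s = arccos(−tan -29.2° · tan -1.1°) = 90.61°, so 2H_s/15 = 12.0813 h.
Ratio A/B = 12.7200 / 12.0813 = 1.0529.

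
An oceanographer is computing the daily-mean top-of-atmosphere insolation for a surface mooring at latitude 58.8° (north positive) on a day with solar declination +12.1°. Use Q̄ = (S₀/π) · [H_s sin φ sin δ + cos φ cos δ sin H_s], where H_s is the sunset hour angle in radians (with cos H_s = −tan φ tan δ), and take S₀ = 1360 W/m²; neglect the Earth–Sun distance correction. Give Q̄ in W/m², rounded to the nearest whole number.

cos H_s = −tan(58.8°) · tan(12.1°) = -0.3540, so H_s = arccos(-0.3540) = 110.73°. In radians, H_s = 1.9326.
H_s sin φ sin δ = 1.9326 × 0.8554 × 0.2096 = 0.3465.
cos φ cos δ sin H_s = 0.5180 × 0.9778 × 0.9353 = 0.4737.
Q̄ = (1360/π) × (0.3465 + 0.4737) = 432.90 × 0.8202 = 355.06 W/m².

355 W/m²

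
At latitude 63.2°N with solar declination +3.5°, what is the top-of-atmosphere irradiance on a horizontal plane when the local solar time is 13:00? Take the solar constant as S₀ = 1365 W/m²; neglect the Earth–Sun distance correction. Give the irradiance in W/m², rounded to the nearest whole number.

668 W/m²

Hour angle H = 15° × (13 − 12) = 15.00°.
cos θ_z = sin φ sin δ + cos φ cos δ cos H = (0.8926)(0.0610) + (0.4509)(0.9981)(0.9659) = 0.4891.
Top-of-atmosphere irradiance = S₀ cos θ_z = 1365 × 0.4891 = 667.62 W/m².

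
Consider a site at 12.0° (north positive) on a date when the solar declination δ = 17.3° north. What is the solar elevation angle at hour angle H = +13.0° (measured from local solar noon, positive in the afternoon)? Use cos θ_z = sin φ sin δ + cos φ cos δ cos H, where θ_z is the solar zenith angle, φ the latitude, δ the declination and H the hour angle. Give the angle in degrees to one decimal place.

cos θ_z = sin(12.0°) sin(17.3°) + cos(12.0°) cos(17.3°) cos(13.00°) = 0.0618 + 0.9100 = 0.9718.
θ_z = arccos(0.9718) = 13.64°, so the elevation is 90° − 13.64° = 76.36°.

76.4°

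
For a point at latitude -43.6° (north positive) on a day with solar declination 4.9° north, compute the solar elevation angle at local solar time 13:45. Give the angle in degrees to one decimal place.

36.0°

Hour angle H = 15° × (13.75 − 12) = 26.25°.
cos θ_z = sin(-43.6°) sin(4.9°) + cos(-43.6°) cos(4.9°) cos(26.25°) = -0.0589 + 0.6471 = 0.5882.
θ_z = arccos(0.5882) = 53.97°, so the elevation is 90° − 53.97° = 36.03°.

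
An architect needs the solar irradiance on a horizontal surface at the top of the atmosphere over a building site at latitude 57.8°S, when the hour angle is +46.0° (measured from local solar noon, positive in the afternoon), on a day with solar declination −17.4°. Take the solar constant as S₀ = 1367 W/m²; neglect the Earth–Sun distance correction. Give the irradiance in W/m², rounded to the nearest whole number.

cos θ_z = sin φ sin δ + cos φ cos δ cos H = (-0.8462)(-0.2990) + (0.5329)(0.9542)(0.6947) = 0.6063.
Top-of-atmosphere irradiance = S₀ cos θ_z = 1367 × 0.6063 = 828.81 W/m².

829 W/m²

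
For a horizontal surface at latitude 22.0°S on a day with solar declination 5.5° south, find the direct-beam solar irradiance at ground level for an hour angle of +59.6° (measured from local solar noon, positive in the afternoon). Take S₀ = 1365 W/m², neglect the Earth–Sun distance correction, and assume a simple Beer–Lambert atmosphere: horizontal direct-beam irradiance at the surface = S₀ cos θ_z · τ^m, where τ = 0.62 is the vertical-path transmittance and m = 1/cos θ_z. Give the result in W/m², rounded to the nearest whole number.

cos θ_z = sin(-22.0°) sin(-5.5°) + cos(-22.0°) cos(-5.5°) cos(59.60°) = 0.0359 + 0.4670 = 0.5029.
Air mass m = 1/cos θ_z = 1/0.5029 = 1.988; τ^m = 0.62^1.988 = 0.3866.
Surface direct beam = 1365 × 0.5029 × 0.3866 = 265.38 W/m².

265 W/m²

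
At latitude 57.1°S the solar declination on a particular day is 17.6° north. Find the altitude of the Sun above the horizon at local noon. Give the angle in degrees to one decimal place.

15.3°

At local solar noon the hour angle is zero, so the elevation is 90° − |φ − δ| = 90° − |-57.1° − (17.6°)| = 90° − 74.7° = 15.3°.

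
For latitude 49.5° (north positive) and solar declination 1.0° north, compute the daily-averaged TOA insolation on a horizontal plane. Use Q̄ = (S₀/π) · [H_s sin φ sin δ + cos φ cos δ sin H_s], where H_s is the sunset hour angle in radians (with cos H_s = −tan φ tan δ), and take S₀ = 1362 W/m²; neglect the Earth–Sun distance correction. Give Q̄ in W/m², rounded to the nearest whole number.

291 W/m²

cos H_s = −tan(49.5°) · tan(1.0°) = -0.0204, so H_s = arccos(-0.0204) = 91.17°. In radians, H_s = 1.5912.
H_s sin φ sin δ = 1.5912 × 0.7604 × 0.0175 = 0.0212.
cos φ cos δ sin H_s = 0.6494 × 0.9998 × 0.9998 = 0.6491.
Q̄ = (1362/π) × (0.0212 + 0.6491) = 433.54 × 0.6703 = 290.60 W/m².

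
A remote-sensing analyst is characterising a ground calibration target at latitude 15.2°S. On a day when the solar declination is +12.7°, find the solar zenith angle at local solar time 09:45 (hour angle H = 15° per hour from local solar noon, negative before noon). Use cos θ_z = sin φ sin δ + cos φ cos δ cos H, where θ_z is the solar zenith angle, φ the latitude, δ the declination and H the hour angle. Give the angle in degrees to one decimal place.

Hour angle H = 15° × (9.75 − 12) = -33.75°.
cos θ_z = sin(-15.2°) sin(12.7°) + cos(-15.2°) cos(12.7°) cos(-33.75°) = -0.0576 + 0.7828 = 0.7252.
θ_z = arccos(0.7252) = 43.51°.

43.5°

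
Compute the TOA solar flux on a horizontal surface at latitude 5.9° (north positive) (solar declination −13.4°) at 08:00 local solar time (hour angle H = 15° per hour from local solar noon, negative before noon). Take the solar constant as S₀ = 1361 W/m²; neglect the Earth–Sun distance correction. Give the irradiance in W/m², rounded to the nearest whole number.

626 W/m²

Hour angle H = 15° × (8 − 12) = -60.00°.
With φ = 5.9°, δ = -13.4°, H = -60.00°: sin φ sin δ = -0.0238, cos φ cos δ cos H = 0.4838, so cos θ_z = 0.4600.
Top-of-atmosphere irradiance = S₀ cos θ_z = 1361 × 0.4600 = 626.06 W/m².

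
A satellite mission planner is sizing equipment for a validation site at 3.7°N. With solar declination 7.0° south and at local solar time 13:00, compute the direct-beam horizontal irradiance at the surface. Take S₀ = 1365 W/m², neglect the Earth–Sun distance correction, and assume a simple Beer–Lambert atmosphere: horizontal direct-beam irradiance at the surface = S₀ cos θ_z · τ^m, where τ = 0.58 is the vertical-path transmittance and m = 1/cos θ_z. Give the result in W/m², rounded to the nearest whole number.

729 W/m²

Hour angle H = 15° × (13 − 12) = 15.00°.
With φ = 3.7°, δ = -7.0°, H = 15.00°: sin φ sin δ = -0.0079, cos φ cos δ cos H = 0.9567, so cos θ_z = 0.9488.
Air mass m = 1/cos θ_z = 1/0.9488 = 1.054; τ^m = 0.58^1.054 = 0.5632.
Surface direct beam = 1365 × 0.9488 × 0.5632 = 729.41 W/m².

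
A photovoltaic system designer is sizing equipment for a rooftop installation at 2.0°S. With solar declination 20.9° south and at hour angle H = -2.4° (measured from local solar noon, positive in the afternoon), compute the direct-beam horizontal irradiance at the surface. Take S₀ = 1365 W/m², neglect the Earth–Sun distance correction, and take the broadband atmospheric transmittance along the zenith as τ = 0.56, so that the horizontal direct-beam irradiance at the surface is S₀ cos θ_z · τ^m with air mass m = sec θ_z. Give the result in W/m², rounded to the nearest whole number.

699 W/m²

cos θ_z = sin φ sin δ + cos φ cos δ cos H = (-0.0349)(-0.3567) + (0.9994)(0.9342)(0.9991) = 0.9452.
Air mass m = 1/cos θ_z = 1/0.9452 = 1.058; τ^m = 0.56^1.058 = 0.5415.
Surface direct beam = 1365 × 0.9452 × 0.5415 = 698.64 W/m².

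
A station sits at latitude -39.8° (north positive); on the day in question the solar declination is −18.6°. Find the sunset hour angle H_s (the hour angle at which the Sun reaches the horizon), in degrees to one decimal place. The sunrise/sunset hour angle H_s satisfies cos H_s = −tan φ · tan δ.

The sunset hour angle satisfies cos H_s = −tan φ tan δ = -0.2804, giving H_s = 106.28°.

106.3°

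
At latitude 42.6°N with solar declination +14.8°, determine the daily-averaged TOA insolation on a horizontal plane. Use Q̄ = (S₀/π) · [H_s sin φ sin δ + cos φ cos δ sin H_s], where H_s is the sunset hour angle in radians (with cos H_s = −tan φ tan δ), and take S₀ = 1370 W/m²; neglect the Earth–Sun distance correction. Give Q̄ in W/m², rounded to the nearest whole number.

438 W/m²

cos H_s = −tan(42.6°) · tan(14.8°) = -0.2430, so H_s = arccos(-0.2430) = 104.06°. In radians, H_s = 1.8162.
H_s sin φ sin δ = 1.8162 × 0.6769 × 0.2554 = 0.3140.
cos φ cos δ sin H_s = 0.7361 × 0.9668 × 0.9700 = 0.6903.
Q̄ = (1370/π) × (0.3140 + 0.6903) = 436.08 × 1.0043 = 437.96 W/m².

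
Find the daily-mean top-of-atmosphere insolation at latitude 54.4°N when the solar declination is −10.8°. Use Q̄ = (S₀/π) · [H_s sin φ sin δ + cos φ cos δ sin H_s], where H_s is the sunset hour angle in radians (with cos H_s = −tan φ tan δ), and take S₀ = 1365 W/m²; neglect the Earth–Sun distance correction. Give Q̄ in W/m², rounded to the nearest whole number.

153 W/m²

cos H_s = −tan(54.4°) · tan(-10.8°) = 0.2665, so H_s = arccos(0.2665) = 74.54°. In radians, H_s = 1.3010.
H_s sin φ sin δ = 1.3010 × 0.8131 × -0.1874 = -0.1982.
cos φ cos δ sin H_s = 0.5821 × 0.9823 × 0.9638 = 0.5511.
Q̄ = (1365/π) × (-0.1982 + 0.5511) = 434.49 × 0.3529 = 153.33 W/m².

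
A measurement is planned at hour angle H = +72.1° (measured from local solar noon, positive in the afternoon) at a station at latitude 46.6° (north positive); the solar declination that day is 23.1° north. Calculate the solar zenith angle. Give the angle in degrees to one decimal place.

61.4°

With φ = 46.6°, δ = 23.1°, H = 72.10°: sin φ sin δ = 0.2851, cos φ cos δ cos H = 0.1942, so cos θ_z = 0.4793.
θ_z = arccos(0.4793) = 61.36°.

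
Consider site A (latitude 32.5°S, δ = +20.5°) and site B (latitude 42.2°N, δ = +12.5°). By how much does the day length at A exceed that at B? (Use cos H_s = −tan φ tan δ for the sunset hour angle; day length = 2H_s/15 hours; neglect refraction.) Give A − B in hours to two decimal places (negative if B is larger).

A: H_s = arccos(−tan -32.5° · tan 20.5°) = 76.22°, so 2H_s/15 = 10.1627 h.
B: H_s = arccos(−tan 42.2° · tan 12.5°) = 101.60°, so 2H_s/15 = 13.5467 h.
A − B = 10.1627 − 13.5467 = -3.3840 h.

-3.38 h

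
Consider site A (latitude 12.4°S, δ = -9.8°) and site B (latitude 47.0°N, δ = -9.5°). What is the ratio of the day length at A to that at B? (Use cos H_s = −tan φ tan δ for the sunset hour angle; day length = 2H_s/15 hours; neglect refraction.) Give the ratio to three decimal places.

A: H_s = arccos(−tan -12.4° · tan -9.8°) = 92.18°, so 2H_s/15 = 12.2907 h.
B: H_s = arccos(−tan 47.0° · tan -9.5°) = 79.66°, so 2H_s/15 = 10.6213 h.
Ratio A/B = 12.2907 / 10.6213 = 1.1572.

1.157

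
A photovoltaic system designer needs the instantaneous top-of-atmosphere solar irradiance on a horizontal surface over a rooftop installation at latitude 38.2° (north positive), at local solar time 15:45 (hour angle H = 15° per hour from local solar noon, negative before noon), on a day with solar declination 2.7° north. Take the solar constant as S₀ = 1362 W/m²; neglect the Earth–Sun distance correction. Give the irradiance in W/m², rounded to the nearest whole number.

Hour angle H = 15° × (15.75 − 12) = 56.25°.
cos θ_z = sin φ sin δ + cos φ cos δ cos H = (0.6184)(0.0471) + (0.7859)(0.9989)(0.5556) = 0.4653.
Top-of-atmosphere irradiance = S₀ cos θ_z = 1362 × 0.4653 = 633.74 W/m².

634 W/m²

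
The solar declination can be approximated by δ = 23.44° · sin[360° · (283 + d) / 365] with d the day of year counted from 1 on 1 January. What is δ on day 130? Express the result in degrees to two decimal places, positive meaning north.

+17.24°

360 × (283 + 130) / 365 = 407.342°; sin(407.342°) = 0.7354.
δ = 23.44 × 0.7354 = 17.238° ≈ +17.24°.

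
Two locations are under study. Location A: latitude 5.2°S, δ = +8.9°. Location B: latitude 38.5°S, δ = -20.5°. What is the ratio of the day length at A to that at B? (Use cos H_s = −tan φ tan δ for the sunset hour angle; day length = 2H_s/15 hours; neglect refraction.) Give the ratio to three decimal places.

0.831

A: H_s = arccos(−tan -5.2° · tan 8.9°) = 89.18°, so 2H_s/15 = 11.8907 h.
B: H_s = arccos(−tan -38.5° · tan -20.5°) = 107.30°, so 2H_s/15 = 14.3067 h.
Ratio A/B = 11.8907 / 14.3067 = 0.8311.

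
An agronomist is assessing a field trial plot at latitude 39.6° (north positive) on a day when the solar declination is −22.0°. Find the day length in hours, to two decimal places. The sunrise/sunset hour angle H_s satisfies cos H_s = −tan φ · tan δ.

9.40 hours

cos H_s = −tan(39.6°) · tan(-22.0°) = 0.3342, so H_s = arccos(0.3342) = 70.48°.
Day length = 2 H_s / 15° h⁻¹ = 140.96° / 15 = 9.397 h.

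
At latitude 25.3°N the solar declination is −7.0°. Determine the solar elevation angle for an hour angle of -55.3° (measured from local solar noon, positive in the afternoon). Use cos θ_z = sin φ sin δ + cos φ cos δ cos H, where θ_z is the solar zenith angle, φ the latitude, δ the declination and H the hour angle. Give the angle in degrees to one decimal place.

cos θ_z = sin φ sin δ + cos φ cos δ cos H = (0.4274)(-0.1219) + (0.9041)(0.9925)(0.5693) = 0.4587.
θ_z = arccos(0.4587) = 62.70°, so the elevation is 90° − 62.70° = 27.30°.

27.3°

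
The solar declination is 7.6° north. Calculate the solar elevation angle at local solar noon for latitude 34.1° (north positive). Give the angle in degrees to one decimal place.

At local solar noon the hour angle is zero, so the elevation is 90° − |φ − δ| = 90° − |34.1° − (7.6°)| = 90° − 26.5° = 63.5°.

63.5°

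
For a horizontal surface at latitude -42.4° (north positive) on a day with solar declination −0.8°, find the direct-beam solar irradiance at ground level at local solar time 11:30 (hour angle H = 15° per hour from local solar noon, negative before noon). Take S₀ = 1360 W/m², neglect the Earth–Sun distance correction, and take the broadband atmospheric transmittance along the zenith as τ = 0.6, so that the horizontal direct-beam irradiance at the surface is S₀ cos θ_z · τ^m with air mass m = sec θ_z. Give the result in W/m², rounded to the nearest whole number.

506 W/m²

Hour angle H = 15° × (11.5 − 12) = -7.50°.
cos θ_z = sin φ sin δ + cos φ cos δ cos H = (-0.6743)(-0.0140) + (0.7385)(0.9999)(0.9914) = 0.7415.
Air mass m = 1/cos θ_z = 1/0.7415 = 1.349; τ^m = 0.6^1.349 = 0.5020.
Surface direct beam = 1360 × 0.7415 × 0.5020 = 506.24 W/m².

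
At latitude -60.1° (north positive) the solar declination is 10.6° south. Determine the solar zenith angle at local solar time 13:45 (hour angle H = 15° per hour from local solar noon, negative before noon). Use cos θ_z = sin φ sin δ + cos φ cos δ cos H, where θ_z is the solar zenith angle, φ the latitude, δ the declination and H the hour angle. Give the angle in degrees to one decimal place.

Hour angle H = 15° × (13.75 − 12) = 26.25°.
With φ = -60.1°, δ = -10.6°, H = 26.25°: sin φ sin δ = 0.1595, cos φ cos δ cos H = 0.4395, so cos θ_z = 0.5990.
θ_z = arccos(0.5990) = 53.20°.

53.2°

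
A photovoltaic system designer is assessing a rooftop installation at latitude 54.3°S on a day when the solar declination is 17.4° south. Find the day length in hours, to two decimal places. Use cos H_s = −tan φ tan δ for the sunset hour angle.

cos H_s = −tan(-54.3°) · tan(-17.4°) = -0.4361, so H_s = arccos(-0.4361) = 115.86°.
Day length = 2 H_s / 15° h⁻¹ = 231.72° / 15 = 15.448 h.

15.45 hours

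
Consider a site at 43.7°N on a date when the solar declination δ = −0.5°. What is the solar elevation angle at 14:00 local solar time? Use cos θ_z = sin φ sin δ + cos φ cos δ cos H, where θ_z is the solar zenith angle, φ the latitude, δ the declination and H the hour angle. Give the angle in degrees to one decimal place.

38.3°

Hour angle H = 15° × (14 − 12) = 30.00°.
cos θ_z = sin(43.7°) sin(-0.5°) + cos(43.7°) cos(-0.5°) cos(30.00°) = -0.0060 + 0.6261 = 0.6201.
θ_z = arccos(0.6201) = 51.68°, so the elevation is 90° − 51.68° = 38.32°.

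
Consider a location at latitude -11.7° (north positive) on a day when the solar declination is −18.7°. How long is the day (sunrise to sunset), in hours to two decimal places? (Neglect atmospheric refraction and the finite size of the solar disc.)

cos H_s = −tan(-11.7°) · tan(-18.7°) = -0.0701, so H_s = arccos(-0.0701) = 94.02°.
Day length = 2 H_s / 15° h⁻¹ = 188.04° / 15 = 12.536 h.

12.54 hours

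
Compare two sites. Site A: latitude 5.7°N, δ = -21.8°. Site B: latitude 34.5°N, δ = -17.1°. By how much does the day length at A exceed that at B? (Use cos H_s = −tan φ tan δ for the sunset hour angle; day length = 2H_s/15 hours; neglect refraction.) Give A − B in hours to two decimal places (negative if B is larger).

A: H_s = arccos(−tan 5.7° · tan -21.8°) = 87.71°, so 2H_s/15 = 11.6947 h.
B: H_s = arccos(−tan 34.5° · tan -17.1°) = 77.79°, so 2H_s/15 = 10.3720 h.
A − B = 11.6947 − 10.3720 = 1.3227 h.

+1.32 h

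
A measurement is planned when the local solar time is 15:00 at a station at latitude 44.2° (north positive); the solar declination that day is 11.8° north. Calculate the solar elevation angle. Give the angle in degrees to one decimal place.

39.7°

Hour angle H = 15° × (15 − 12) = 45.00°.
cos θ_z = sin φ sin δ + cos φ cos δ cos H = (0.6972)(0.2045) + (0.7169)(0.9789)(0.7071) = 0.6388.
θ_z = arccos(0.6388) = 50.30°, so the elevation is 90° − 50.30° = 39.70°.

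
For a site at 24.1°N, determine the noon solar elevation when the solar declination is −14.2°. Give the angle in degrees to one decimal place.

At local solar noon the hour angle is zero, so the elevation is 90° − |φ − δ| = 90° − |24.1° − (-14.2°)| = 90° − 38.3° = 51.7°.

51.7°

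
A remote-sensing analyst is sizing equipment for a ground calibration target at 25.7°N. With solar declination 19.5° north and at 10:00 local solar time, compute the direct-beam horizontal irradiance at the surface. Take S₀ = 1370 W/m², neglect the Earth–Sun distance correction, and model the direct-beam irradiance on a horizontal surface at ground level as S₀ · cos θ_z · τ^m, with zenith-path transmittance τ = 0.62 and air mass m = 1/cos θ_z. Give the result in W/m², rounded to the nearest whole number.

Hour angle H = 15° × (10 − 12) = -30.00°.
cos θ_z = sin(25.7°) sin(19.5°) + cos(25.7°) cos(19.5°) cos(-30.00°) = 0.1448 + 0.7356 = 0.8804.
Air mass m = 1/cos θ_z = 1/0.8804 = 1.136; τ^m = 0.62^1.136 = 0.5810.
Surface direct beam = 1370 × 0.8804 × 0.5810 = 700.77 W/m².

701 W/m²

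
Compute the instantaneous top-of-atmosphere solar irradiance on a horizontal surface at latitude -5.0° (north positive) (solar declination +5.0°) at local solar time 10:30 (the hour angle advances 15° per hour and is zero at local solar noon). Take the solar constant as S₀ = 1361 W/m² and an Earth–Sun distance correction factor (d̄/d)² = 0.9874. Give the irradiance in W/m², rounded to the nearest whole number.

Hour angle H = 15° × (10.5 − 12) = -22.50°.
cos θ_z = sin(-5.0°) sin(5.0°) + cos(-5.0°) cos(5.0°) cos(-22.50°) = -0.0076 + 0.9169 = 0.9093.
Top-of-atmosphere irradiance = S₀ (d̄/d)² cos θ_z = 1361 × 0.9874 × 0.9093 = 1221.96 W/m².

1222 W/m²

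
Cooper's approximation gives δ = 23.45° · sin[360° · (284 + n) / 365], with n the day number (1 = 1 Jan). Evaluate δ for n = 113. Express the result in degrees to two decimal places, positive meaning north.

+12.27°

360 × (284 + 113) / 365 = 391.562°; sin(391.562°) = 0.5234.
δ = 23.45 × 0.5234 = 12.274° ≈ +12.27°.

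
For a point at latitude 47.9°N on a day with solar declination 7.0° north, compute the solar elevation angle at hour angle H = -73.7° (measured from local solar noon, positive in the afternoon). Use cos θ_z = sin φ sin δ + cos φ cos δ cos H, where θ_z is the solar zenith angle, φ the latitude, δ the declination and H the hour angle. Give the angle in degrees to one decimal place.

cos θ_z = sin φ sin δ + cos φ cos δ cos H = (0.7420)(0.1219) + (0.6704)(0.9925)(0.2807) = 0.2772.
θ_z = arccos(0.2772) = 73.91°, so the elevation is 90° − 73.91° = 16.09°.

16.1°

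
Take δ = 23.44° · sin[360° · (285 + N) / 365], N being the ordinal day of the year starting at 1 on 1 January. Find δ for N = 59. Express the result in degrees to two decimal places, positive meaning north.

-8.29°

360 × (285 + 59) / 365 = 339.288°; sin(339.288°) = -0.3537.
δ = 23.44 × -0.3537 = -8.291° ≈ -8.29°.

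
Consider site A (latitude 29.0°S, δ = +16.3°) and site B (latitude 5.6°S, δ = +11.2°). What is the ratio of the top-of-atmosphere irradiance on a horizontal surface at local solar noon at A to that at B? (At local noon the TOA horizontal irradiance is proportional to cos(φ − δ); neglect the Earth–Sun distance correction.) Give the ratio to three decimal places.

A: cos θ_z = cos(-29.0° − (16.3°)) = 0.7034.
B: cos θ_z = cos(-5.6° − (11.2°)) = 0.9573.
Ratio A/B = 0.7034 / 0.9573 = 0.7348.

0.735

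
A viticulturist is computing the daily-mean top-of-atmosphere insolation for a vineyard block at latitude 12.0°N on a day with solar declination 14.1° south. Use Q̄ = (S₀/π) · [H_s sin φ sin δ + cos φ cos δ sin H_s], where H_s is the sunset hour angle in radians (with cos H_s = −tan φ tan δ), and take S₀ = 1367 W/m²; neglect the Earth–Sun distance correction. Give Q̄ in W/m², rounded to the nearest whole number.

379 W/m²

cos H_s = −tan(12.0°) · tan(-14.1°) = 0.0534, so H_s = arccos(0.0534) = 86.94°. In radians, H_s = 1.5174.
H_s sin φ sin δ = 1.5174 × 0.2079 × -0.2436 = -0.0768.
cos φ cos δ sin H_s = 0.9781 × 0.9699 × 0.9986 = 0.9473.
Q̄ = (1367/π) × (-0.0768 + 0.9473) = 435.13 × 0.8705 = 378.78 W/m².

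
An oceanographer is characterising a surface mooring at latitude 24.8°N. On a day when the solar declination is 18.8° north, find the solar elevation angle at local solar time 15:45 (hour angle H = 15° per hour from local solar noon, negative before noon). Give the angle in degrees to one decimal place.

37.8°

Hour angle H = 15° × (15.75 − 12) = 56.25°.
With φ = 24.8°, δ = 18.8°, H = 56.25°: sin φ sin δ = 0.1352, cos φ cos δ cos H = 0.4774, so cos θ_z = 0.6126.
θ_z = arccos(0.6126) = 52.22°, so the elevation is 90° − 52.22° = 37.78°.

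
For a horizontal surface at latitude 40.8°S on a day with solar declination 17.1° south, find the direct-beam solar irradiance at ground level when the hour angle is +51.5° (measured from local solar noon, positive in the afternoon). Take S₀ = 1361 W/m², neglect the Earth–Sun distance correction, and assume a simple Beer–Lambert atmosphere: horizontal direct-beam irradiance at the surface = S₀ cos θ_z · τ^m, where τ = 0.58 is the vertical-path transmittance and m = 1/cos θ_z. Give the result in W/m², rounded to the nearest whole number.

375 W/m²

cos θ_z = sin(-40.8°) sin(-17.1°) + cos(-40.8°) cos(-17.1°) cos(51.50°) = 0.1921 + 0.4504 = 0.6425.
Air mass m = 1/cos θ_z = 1/0.6425 = 1.556; τ^m = 0.58^1.556 = 0.4284.
Surface direct beam = 1361 × 0.6425 × 0.4284 = 374.61 W/m².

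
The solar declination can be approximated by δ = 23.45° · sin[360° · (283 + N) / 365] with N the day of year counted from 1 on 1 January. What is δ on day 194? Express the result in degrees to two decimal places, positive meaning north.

360 × (283 + 194) / 365 = 470.466°; sin(470.466°) = 0.9369.
δ = 23.45 × 0.9369 = 21.970° ≈ +21.97°.

+21.97°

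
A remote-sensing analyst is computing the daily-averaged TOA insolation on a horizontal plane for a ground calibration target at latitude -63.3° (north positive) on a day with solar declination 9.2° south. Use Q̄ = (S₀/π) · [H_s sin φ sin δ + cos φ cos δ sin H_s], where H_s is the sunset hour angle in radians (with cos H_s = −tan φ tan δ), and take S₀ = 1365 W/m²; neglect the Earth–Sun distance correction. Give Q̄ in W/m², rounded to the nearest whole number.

300 W/m²

The sunset hour angle satisfies cos H_s = −tan φ tan δ = -0.3220, giving H_s = 108.78°. In radians, H_s = 1.8986.
H_s sin φ sin δ = 1.8986 × -0.8934 × -0.1599 = 0.2712.
cos φ cos δ sin H_s = 0.4493 × 0.9871 × 0.9468 = 0.4199.
Q̄ = (1365/π) × (0.2712 + 0.4199) = 434.49 × 0.6911 = 300.28 W/m².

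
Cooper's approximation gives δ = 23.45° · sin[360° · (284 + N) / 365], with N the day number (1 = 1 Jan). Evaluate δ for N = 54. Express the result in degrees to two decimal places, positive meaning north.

360 × (284 + 54) / 365 = 333.370°; sin(333.370°) = -0.4482.
δ = 23.45 × -0.4482 = -10.510° ≈ -10.51°.

-10.51°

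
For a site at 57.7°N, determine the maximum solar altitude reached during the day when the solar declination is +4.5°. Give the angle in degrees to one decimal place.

At local solar noon the hour angle is zero, so the elevation is 90° − |φ − δ| = 90° − |57.7° − (4.5°)| = 90° − 53.2° = 36.8°.

36.8°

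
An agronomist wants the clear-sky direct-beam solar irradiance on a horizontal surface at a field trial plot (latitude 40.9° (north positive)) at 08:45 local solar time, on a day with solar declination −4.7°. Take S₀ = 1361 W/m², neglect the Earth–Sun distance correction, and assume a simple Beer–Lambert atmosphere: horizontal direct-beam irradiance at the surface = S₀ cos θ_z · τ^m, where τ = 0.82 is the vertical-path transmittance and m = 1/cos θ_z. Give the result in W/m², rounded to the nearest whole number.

385 W/m²

Hour angle H = 15° × (8.75 − 12) = -48.75°.
cos θ_z = sin φ sin δ + cos φ cos δ cos H = (0.6547)(-0.0819) + (0.7559)(0.9966)(0.6593) = 0.4431.
Air mass m = 1/cos θ_z = 1/0.4431 = 2.257; τ^m = 0.82^2.257 = 0.6390.
Surface direct beam = 1361 × 0.4431 × 0.6390 = 385.35 W/m².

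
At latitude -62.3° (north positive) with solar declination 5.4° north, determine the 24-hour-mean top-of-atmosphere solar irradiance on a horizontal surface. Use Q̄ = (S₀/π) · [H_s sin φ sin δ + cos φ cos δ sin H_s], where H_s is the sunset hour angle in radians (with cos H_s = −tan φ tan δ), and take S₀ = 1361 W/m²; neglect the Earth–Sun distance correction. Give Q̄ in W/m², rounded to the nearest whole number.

cos H_s = −tan(-62.3°) · tan(5.4°) = 0.1800, so H_s = arccos(0.1800) = 79.63°. In radians, H_s = 1.3898.
H_s sin φ sin δ = 1.3898 × -0.8854 × 0.0941 = -0.1158.
cos φ cos δ sin H_s = 0.4648 × 0.9956 × 0.9837 = 0.4552.
Q̄ = (1361/π) × (-0.1158 + 0.4552) = 433.22 × 0.3394 = 147.03 W/m².

147 W/m²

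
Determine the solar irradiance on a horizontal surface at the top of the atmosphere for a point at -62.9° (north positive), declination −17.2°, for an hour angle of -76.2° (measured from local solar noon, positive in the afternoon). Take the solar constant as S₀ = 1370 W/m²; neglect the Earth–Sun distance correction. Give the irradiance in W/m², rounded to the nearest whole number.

503 W/m²

cos θ_z = sin(-62.9°) sin(-17.2°) + cos(-62.9°) cos(-17.2°) cos(-76.20°) = 0.2632 + 0.1038 = 0.3670.
Top-of-atmosphere irradiance = S₀ cos θ_z = 1370 × 0.3670 = 502.79 W/m².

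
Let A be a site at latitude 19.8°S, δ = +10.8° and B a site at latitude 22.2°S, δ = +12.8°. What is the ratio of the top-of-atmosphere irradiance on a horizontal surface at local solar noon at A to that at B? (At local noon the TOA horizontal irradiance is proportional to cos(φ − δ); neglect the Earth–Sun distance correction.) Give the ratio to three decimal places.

A: cos θ_z = cos(-19.8° − (10.8°)) = 0.8607.
B: cos θ_z = cos(-22.2° − (12.8°)) = 0.8192.
Ratio A/B = 0.8607 / 0.8192 = 1.0507.

1.051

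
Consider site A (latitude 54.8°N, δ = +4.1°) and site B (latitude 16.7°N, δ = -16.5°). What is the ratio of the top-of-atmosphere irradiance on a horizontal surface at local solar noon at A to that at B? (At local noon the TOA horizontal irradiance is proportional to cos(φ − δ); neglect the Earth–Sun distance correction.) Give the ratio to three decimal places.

A: cos θ_z = cos(54.8° − (4.1°)) = 0.6334.
B: cos θ_z = cos(16.7° − (-16.5°)) = 0.8368.
Ratio A/B = 0.6334 / 0.8368 = 0.7569.

0.757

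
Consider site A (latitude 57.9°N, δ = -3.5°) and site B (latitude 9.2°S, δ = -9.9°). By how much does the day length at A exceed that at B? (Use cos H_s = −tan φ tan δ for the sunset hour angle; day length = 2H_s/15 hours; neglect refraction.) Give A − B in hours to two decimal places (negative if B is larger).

-0.96 h

A: H_s = arccos(−tan 57.9° · tan -3.5°) = 84.40°, so 2H_s/15 = 11.2533 h.
B: H_s = arccos(−tan -9.2° · tan -9.9°) = 91.62°, so 2H_s/15 = 12.2160 h.
A − B = 11.2533 − 12.2160 = -0.9627 h.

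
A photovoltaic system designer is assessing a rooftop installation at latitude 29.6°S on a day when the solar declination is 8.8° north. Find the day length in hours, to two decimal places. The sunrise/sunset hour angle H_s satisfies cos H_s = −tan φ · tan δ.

cos H_s = −tan(-29.6°) · tan(8.8°) = 0.0879, so H_s = arccos(0.0879) = 84.96°.
Day length = 2 H_s / 15° h⁻¹ = 169.92° / 15 = 11.328 h.

11.33 hours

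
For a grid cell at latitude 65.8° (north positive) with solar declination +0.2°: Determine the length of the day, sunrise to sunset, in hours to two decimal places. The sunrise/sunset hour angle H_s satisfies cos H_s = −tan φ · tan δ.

−tan φ tan δ = −(2.2251)(0.0035) = -0.0078; H_s = arccos(-0.0078) = 90.45°.
Day length = 2 H_s / 15° h⁻¹ = 180.90° / 15 = 12.060 h.

12.06 hours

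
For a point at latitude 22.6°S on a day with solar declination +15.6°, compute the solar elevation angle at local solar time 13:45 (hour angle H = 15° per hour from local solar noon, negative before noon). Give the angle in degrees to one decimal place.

Hour angle H = 15° × (13.75 − 12) = 26.25°.
cos θ_z = sin φ sin δ + cos φ cos δ cos H = (-0.3843)(0.2689) + (0.9232)(0.9632)(0.8969) = 0.6942.
θ_z = arccos(0.6942) = 46.04°, so the elevation is 90° − 46.04° = 43.96°.

44.0°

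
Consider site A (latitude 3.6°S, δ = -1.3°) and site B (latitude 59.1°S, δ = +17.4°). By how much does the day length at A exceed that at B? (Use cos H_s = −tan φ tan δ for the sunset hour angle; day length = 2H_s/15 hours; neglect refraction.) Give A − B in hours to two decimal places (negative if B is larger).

A: H_s = arccos(−tan -3.6° · tan -1.3°) = 90.08°, so 2H_s/15 = 12.0107 h.
B: H_s = arccos(−tan -59.1° · tan 17.4°) = 58.42°, so 2H_s/15 = 7.7893 h.
A − B = 12.0107 − 7.7893 = 4.2214 h.

+4.22 h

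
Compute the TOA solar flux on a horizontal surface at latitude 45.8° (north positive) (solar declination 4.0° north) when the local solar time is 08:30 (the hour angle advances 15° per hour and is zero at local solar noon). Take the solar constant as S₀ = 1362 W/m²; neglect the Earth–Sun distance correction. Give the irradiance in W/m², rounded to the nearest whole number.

Hour angle H = 15° × (8.5 − 12) = -52.50°.
cos θ_z = sin φ sin δ + cos φ cos δ cos H = (0.7169)(0.0698) + (0.6972)(0.9976)(0.6088) = 0.4735.
Top-of-atmosphere irradiance = S₀ cos θ_z = 1362 × 0.4735 = 644.91 W/m².

645 W/m²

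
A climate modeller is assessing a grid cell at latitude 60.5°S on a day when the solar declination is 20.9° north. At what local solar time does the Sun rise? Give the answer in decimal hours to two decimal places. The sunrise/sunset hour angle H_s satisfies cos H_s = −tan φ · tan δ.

cos H_s = −tan(-60.5°) · tan(20.9°) = 0.6749, so H_s = arccos(0.6749) = 47.55°.
Sunrise is at 12 − H_s/15 = 12 − 3.170 = 8.830 h local solar time.

8.83 h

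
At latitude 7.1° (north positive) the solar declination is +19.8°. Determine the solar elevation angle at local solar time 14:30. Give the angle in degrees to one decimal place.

51.5°

Hour angle H = 15° × (14.5 − 12) = 37.50°.
With φ = 7.1°, δ = 19.8°, H = 37.50°: sin φ sin δ = 0.0419, cos φ cos δ cos H = 0.7407, so cos θ_z = 0.7826.
θ_z = arccos(0.7826) = 38.50°, so the elevation is 90° − 38.50° = 51.50°.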